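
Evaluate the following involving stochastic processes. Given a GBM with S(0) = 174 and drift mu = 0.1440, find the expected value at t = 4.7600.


E[S(t)] = S(0) * exp(mu * t)
= 174 * exp(0.1440 * 4.7600)
= 174 * 1.9846
= 345.3282

345.3282


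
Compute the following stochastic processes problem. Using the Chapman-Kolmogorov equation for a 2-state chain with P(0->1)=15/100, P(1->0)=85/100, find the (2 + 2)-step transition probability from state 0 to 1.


P^4 = P^2 * P^2
Computing via matrix multiplication of the transition matrix.
Entry (0,1) of P^4 = 0.1500

0.1500


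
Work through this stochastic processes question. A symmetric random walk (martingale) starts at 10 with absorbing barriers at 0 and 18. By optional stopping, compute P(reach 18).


By optional stopping theorem: E(M at tau) = M(0) = 10
P(hit 18)*18 + P(hit 0)*0 = 10
P(hit 18) = (10 - 0)/(18 - 0) = 5/9 = 0.5556

0.5556


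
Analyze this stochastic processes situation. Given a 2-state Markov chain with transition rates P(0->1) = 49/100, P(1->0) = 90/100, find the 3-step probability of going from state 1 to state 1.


Computing P^3 by matrix multiplication.
P = [[0.5100, 0.4900], [0.9000, 0.1000]]
After raising P to the power 3:
P^3(1,1) = 0.3141

0.3141


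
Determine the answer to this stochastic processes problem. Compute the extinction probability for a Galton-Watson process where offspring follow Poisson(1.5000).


Since mu = 1.5000 > 1, extinction prob q < 1.
Solve s = exp(mu*(s-1)) iteratively.
q = 0.4172

0.4172


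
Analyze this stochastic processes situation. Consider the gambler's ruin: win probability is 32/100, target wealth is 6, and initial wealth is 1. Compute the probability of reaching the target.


Gambler's ruin formula:
r = q/p = 0.6800/0.3200 = 2.1250
P(win) = (1 - r^i)/(1 - r^N)
= (1 - 2.1250^1)/(1 - 2.1250^6)
= 0.0124

0.0124


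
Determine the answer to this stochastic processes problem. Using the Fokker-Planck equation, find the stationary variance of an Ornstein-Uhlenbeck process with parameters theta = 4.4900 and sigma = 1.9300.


Stationary variance = sigma^2 / (2*theta)
= 1.9300^2 / (2*4.4900)
= 3.7249 / 8.9800
= 0.4148

0.4148


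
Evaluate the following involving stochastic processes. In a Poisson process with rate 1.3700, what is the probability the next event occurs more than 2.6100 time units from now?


P(X > t) = exp(-lambda * t)
= exp(-1.3700 * 2.6100)
= exp(-3.5757) = 0.0280

0.0280


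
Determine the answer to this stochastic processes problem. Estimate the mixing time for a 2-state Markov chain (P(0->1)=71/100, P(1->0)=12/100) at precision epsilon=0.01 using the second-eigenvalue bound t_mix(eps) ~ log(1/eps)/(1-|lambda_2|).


lambda_2 = |1 - p01 - p10| = |1 - 0.7100 - 0.1200| = 0.1700
t_mix ~ log(1/eps)/(1 - |lambda_2|)
= log(100)/(1 - 0.1700) = 4.6052/0.8300
= 5.5484

5.5484


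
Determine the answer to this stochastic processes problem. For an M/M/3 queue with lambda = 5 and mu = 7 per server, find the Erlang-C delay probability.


a = lambda/mu = 0.7143
rho = a/c = 0.2381
Erlang-C formula applied:
C(c,a) = 0.0389

0.0389


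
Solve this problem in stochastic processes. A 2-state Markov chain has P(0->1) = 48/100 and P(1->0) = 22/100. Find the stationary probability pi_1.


Stationary distribution: pi_0 = p10/(p01+p10), pi_1 = p01/(p01+p10)
p01 = 0.4800, p10 = 0.2200
pi_1 = 0.6857

0.6857


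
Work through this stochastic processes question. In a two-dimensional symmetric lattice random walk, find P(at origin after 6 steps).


P = C(6,3)^2 / 4^6
= 20^2 / 4096
= 400 / 4096
= 0.0977

0.0977


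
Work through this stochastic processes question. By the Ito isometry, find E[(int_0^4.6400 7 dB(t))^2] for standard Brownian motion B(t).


By Ito isometry: E[(int f dB)^2] = int f^2 dt
= 7^2 * 4.6400
= 49 * 4.6400 = 227.3600

227.3600


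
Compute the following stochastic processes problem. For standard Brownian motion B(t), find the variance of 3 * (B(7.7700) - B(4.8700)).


Var(alpha*(B(t)-B(s))) = alpha^2 * (t-s)
= 3^2 * (7.7700 - 4.8700)
= 9 * 2.9000
= 26.1000

26.1000


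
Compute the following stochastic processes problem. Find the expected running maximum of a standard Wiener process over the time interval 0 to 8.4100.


E(max B(s)) = sqrt(2t/pi)
= sqrt(2*8.4100/pi)
= sqrt(5.3540)
= 2.3139

2.3139


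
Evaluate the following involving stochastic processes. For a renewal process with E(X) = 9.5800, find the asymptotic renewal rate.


Long-run renewal rate = 1/E(X)
= 1/9.5800
= 0.1044

0.1044


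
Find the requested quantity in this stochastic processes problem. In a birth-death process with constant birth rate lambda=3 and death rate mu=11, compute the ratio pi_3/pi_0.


For birth-death process, pi_n/pi_0 = (lambda/mu)^n
= (3/11)^3
= 0.0203

0.0203


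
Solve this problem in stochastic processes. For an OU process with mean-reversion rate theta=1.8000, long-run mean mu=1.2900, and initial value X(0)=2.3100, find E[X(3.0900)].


E[X(t)] = mu + (X(0) - mu)*exp(-theta*t)
= 1.2900 + (2.3100 - 1.2900)*exp(-1.8000*3.0900)
= 1.2900 + 1.0200 * 0.0038
= 1.2939

1.2939


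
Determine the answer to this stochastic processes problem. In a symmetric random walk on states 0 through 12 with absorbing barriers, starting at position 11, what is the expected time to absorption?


For symmetric RW on 0,...,N with absorbing barriers, E(i) = i*(N-i)
E(11) = 11 * 1 = 11

11


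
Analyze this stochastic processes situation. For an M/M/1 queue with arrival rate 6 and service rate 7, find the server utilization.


rho = lambda/mu
= 6/7
= 0.8571

0.8571


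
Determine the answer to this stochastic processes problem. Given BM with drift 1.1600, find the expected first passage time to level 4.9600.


Expected first passage time = a/mu
= 4.9600/1.1600
= 4.2759

4.2759


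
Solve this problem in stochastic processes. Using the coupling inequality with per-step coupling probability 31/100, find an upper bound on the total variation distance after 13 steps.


TV distance bound <= (1-delta)^n
= (1 - 0.3100)^13
= 0.6900^13
= 0.0080

0.0080


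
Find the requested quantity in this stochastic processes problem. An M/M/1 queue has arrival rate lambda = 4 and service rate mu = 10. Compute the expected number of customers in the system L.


rho = 4/10 = 0.4000
L = rho/(1-rho)
= 0.4000/0.6000
= 0.6667

0.6667


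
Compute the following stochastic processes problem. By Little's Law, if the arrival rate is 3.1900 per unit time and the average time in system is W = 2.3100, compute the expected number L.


Little's Law: L = lambda * W
= 3.1900 * 2.3100
= 7.3689

7.3689


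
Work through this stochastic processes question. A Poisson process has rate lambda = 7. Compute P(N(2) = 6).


P(N(t)=k) = (lambda*t)^k * exp(-lambda*t) / k!
lambda*t = 14
= 14^6 * exp(-14) / 6!
= 7529536 * 8.3153e-07 / 720
= 0.0087

0.0087


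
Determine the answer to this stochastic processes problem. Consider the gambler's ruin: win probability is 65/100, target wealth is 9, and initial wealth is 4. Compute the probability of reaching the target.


Gambler's ruin formula:
r = q/p = 0.3500/0.6500 = 0.5385
P(win) = (1 - r^i)/(1 - r^N)
= (1 - 0.5385^4)/(1 - 0.5385^9)
= 0.9194

0.9194


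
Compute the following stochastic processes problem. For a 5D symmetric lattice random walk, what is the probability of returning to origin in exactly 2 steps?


P(return in 2 steps) = P(reverse first step) = 1/(2d)
= 1/10
= 0.1000

0.1000


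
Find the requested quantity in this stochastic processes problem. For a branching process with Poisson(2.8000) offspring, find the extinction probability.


Since mu = 2.8000 > 1, extinction prob q < 1.
Solve s = exp(mu*(s-1)) iteratively.
q = 0.0750

0.0750


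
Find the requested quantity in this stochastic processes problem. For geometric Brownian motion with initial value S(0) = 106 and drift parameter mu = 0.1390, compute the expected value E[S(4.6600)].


E[S(t)] = S(0) * exp(mu * t)
= 106 * exp(0.1390 * 4.6600)
= 106 * 1.9112
= 202.5890

202.5890


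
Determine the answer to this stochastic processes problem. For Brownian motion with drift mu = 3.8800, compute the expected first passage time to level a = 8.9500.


Expected first passage time = a/mu
= 8.9500/3.8800
= 2.3067

2.3067


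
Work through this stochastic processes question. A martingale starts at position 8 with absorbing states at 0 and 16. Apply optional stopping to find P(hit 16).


By optional stopping theorem: E(M at tau) = M(0) = 8
P(hit 16)*16 + P(hit 0)*0 = 8
P(hit 16) = (8 - 0)/(16 - 0) = 1/2 = 0.5000

0.5000


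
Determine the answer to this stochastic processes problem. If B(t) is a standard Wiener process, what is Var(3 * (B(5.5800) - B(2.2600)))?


Var(alpha*(B(t)-B(s))) = alpha^2 * (t-s)
= 3^2 * (5.5800 - 2.2600)
= 9 * 3.3200
= 29.8800

29.8800


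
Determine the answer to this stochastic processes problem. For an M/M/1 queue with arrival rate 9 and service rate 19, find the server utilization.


rho = lambda/mu
= 9/19
= 0.4737

0.4737


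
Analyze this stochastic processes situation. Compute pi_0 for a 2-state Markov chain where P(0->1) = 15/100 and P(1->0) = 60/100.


Stationary distribution: pi_0 = p10/(p01+p10), pi_1 = p01/(p01+p10)
p01 = 0.1500, p10 = 0.6000
pi_0 = 0.8000

0.8000


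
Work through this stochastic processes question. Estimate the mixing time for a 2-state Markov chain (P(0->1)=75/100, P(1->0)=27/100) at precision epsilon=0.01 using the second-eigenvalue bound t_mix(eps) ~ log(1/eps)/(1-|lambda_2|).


lambda_2 = |1 - p01 - p10| = |1 - 0.7500 - 0.2700| = 0.0200
t_mix ~ log(1/eps)/(1 - |lambda_2|)
= log(100)/(1 - 0.0200) = 4.6052/0.9800
= 4.6992

4.6992


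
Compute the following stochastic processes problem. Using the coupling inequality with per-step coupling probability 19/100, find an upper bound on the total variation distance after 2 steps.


TV distance bound <= (1-delta)^n
= (1 - 0.1900)^2
= 0.8100^2
= 0.6561

0.6561


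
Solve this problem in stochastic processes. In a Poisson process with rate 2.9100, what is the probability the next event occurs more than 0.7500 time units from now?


P(X > t) = exp(-lambda * t)
= exp(-2.9100 * 0.7500)
= exp(-2.1825) = 0.1128

0.1128


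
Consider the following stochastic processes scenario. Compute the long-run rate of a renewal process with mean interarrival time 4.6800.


Long-run renewal rate = 1/E(X)
= 1/4.6800
= 0.2137

0.2137


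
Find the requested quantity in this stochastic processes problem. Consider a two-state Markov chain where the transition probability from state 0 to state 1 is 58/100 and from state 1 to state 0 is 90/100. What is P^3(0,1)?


Computing P^3 by matrix multiplication.
P = [[0.4200, 0.5800], [0.9000, 0.1000]]
After raising P to the power 3:
P^3(0,1) = 0.4352

0.4352


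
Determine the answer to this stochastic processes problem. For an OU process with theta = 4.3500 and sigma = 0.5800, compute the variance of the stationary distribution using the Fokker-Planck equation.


Stationary variance = sigma^2 / (2*theta)
= 0.5800^2 / (2*4.3500)
= 0.3364 / 8.7000
= 0.0387

0.0387


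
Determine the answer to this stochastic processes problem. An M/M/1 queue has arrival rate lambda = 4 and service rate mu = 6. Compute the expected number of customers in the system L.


rho = 4/6 = 0.6667
L = rho/(1-rho)
= 0.6667/0.3333
= 2.0000

2.0000


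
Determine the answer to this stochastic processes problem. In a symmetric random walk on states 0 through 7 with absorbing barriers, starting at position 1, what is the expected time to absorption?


For symmetric RW on 0,...,N with absorbing barriers, E(i) = i*(N-i)
E(1) = 1 * 6 = 6

6


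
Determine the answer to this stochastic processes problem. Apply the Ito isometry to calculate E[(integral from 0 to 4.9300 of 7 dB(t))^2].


By Ito isometry: E[(int f dB)^2] = int f^2 dt
= 7^2 * 4.9300
= 49 * 4.9300 = 241.5700

241.5700


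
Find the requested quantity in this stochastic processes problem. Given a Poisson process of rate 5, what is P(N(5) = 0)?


P(N(t)=k) = (lambda*t)^k * exp(-lambda*t) / k!
lambda*t = 25
= 25^0 * exp(-25) / 0!
= 1 * 1.3888e-11 / 1
= 1.3888e-11

1.3888e-11


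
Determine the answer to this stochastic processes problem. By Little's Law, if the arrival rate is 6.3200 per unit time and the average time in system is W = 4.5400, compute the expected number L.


Little's Law: L = lambda * W
= 6.3200 * 4.5400
= 28.6928

28.6928


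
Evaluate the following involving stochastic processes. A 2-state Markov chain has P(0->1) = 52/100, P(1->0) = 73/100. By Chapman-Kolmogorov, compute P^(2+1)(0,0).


P^3 = P^2 * P^1
Computing via matrix multiplication of the transition matrix.
Entry (0,0) of P^3 = 0.5775

0.5775


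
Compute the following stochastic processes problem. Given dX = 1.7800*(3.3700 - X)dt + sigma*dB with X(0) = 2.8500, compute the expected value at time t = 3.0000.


E[X(t)] = mu + (X(0) - mu)*exp(-theta*t)
= 3.3700 + (2.8500 - 3.3700)*exp(-1.7800*3.0000)
= 3.3700 + -0.5200 * 0.0048
= 3.3675

3.3675


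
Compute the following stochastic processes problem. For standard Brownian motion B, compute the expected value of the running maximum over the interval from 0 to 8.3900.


E(max B(s)) = sqrt(2t/pi)
= sqrt(2*8.3900/pi)
= sqrt(5.3412)
= 2.3111

2.3111


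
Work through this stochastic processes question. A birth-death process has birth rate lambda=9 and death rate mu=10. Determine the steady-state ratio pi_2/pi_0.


For birth-death process, pi_n/pi_0 = (lambda/mu)^n
= (9/10)^2
= 0.8100

0.8100


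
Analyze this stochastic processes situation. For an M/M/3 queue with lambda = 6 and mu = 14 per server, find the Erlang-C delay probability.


a = lambda/mu = 0.4286
rho = a/c = 0.1429
Erlang-C formula applied:
C(c,a) = 0.0100

0.0100


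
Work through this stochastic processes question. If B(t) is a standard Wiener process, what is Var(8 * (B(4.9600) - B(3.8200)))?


Var(alpha*(B(t)-B(s))) = alpha^2 * (t-s)
= 8^2 * (4.9600 - 3.8200)
= 64 * 1.1400
= 72.9600

72.9600


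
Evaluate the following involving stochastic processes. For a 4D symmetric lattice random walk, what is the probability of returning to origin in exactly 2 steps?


P(return in 2 steps) = P(reverse first step) = 1/(2d)
= 1/8
= 0.1250

0.1250


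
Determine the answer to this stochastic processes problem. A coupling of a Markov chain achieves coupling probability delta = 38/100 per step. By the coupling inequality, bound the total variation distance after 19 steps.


TV distance bound <= (1-delta)^n
= (1 - 0.3800)^19
= 0.6200^19
= 1.1362e-04

1.1362e-04


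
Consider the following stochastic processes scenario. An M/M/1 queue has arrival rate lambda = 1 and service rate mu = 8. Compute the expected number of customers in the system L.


rho = 1/8 = 0.1250
L = rho/(1-rho)
= 0.1250/0.8750
= 0.1429

0.1429


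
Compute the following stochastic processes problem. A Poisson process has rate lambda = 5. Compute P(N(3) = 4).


P(N(t)=k) = (lambda*t)^k * exp(-lambda*t) / k!
lambda*t = 15
= 15^4 * exp(-15) / 4!
= 50625 * 3.0590e-07 / 24
= 6.4526e-04

6.4526e-04


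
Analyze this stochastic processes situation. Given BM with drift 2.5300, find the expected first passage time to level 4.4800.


Expected first passage time = a/mu
= 4.4800/2.5300
= 1.7708

1.7708


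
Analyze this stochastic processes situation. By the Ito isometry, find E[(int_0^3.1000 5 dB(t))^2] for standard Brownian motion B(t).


By Ito isometry: E[(int f dB)^2] = int f^2 dt
= 5^2 * 3.1000
= 25 * 3.1000 = 77.5000

77.5000


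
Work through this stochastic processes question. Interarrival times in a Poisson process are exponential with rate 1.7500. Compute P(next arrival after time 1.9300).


P(X > t) = exp(-lambda * t)
= exp(-1.7500 * 1.9300)
= exp(-3.3775) = 0.0341

0.0341


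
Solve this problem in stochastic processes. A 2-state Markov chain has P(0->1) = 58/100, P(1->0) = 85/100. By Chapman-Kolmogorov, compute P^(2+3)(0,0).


P^5 = P^2 * P^3
Computing via matrix multiplication of the transition matrix.
Entry (0,0) of P^5 = 0.5884

0.5884


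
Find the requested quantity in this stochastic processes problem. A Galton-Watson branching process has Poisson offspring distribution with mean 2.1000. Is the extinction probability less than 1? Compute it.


Since mu = 2.1000 > 1, extinction prob q < 1.
Solve s = exp(mu*(s-1)) iteratively.
q = 0.1779

0.1779


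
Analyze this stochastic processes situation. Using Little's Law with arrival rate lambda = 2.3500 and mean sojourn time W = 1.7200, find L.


Little's Law: L = lambda * W
= 2.3500 * 1.7200
= 4.0420

4.0420


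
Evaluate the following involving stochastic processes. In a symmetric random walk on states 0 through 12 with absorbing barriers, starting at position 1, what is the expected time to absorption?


For symmetric RW on 0,...,N with absorbing barriers, E(i) = i*(N-i)
E(1) = 1 * 11 = 11

11


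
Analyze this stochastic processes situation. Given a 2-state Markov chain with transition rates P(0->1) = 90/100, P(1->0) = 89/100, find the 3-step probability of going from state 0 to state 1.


Computing P^3 by matrix multiplication.
P = [[0.1000, 0.9000], [0.8900, 0.1100]]
After raising P to the power 3:
P^3(0,1) = 0.7507

0.7507


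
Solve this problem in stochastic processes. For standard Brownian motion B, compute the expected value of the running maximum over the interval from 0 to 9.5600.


E(max B(s)) = sqrt(2t/pi)
= sqrt(2*9.5600/pi)
= sqrt(6.0861)
= 2.4670

2.4670


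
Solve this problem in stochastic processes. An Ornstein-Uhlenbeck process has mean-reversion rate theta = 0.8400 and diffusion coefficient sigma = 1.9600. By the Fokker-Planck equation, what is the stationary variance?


Stationary variance = sigma^2 / (2*theta)
= 1.9600^2 / (2*0.8400)
= 3.8416 / 1.6800
= 2.2867

2.2867


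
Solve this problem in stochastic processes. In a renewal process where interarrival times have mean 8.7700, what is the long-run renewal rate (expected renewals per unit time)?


Long-run renewal rate = 1/E(X)
= 1/8.7700
= 0.1140

0.1140


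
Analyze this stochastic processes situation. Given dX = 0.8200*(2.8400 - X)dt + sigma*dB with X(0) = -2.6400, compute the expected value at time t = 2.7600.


E[X(t)] = mu + (X(0) - mu)*exp(-theta*t)
= 2.8400 + (-2.6400 - 2.8400)*exp(-0.8200*2.7600)
= 2.8400 + -5.4800 * 0.1040
= 2.2700

2.2700


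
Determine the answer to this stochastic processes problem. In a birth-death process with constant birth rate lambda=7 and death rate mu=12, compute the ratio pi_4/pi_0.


For birth-death process, pi_n/pi_0 = (lambda/mu)^n
= (7/12)^4
= 0.1158

0.1158


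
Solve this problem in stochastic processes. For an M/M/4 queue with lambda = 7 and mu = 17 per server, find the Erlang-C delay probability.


a = lambda/mu = 0.4118
rho = a/c = 0.1029
Erlang-C formula applied:
C(c,a) = 8.8456e-04

8.8456e-04


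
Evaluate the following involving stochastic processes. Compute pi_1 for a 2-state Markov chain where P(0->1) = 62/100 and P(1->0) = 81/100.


Stationary distribution: pi_0 = p10/(p01+p10), pi_1 = p01/(p01+p10)
p01 = 0.6200, p10 = 0.8100
pi_1 = 0.4336

0.4336


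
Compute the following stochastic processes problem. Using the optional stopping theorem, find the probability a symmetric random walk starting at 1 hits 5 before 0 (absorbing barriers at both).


By optional stopping theorem: E(M at tau) = M(0) = 1
P(hit 5)*5 + P(hit 0)*0 = 1
P(hit 5) = (1 - 0)/(5 - 0) = 1/5 = 0.2000

0.2000


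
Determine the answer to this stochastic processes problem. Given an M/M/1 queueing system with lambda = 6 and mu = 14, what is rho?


rho = lambda/mu
= 6/14
= 0.4286

0.4286


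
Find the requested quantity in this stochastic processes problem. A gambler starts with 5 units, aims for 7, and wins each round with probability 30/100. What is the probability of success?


Gambler's ruin formula:
r = q/p = 0.7000/0.3000 = 2.3333
P(win) = (1 - r^i)/(1 - r^N)
= (1 - 2.3333^5)/(1 - 2.3333^7)
= 0.1815

0.1815


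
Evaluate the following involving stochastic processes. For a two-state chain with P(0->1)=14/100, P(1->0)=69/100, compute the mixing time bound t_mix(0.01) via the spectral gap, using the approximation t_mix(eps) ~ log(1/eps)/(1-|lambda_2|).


lambda_2 = |1 - p01 - p10| = |1 - 0.1400 - 0.6900| = 0.1700
t_mix ~ log(1/eps)/(1 - |lambda_2|)
= log(100)/(1 - 0.1700) = 4.6052/0.8300
= 5.5484

5.5484


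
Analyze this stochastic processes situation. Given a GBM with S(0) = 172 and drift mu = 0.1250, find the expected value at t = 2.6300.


E[S(t)] = S(0) * exp(mu * t)
= 172 * exp(0.1250 * 2.6300)
= 172 * 1.3892
= 238.9476

238.9476


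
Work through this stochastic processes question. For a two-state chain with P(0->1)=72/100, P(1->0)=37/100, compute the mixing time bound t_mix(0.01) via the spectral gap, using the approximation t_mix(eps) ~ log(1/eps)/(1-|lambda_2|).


lambda_2 = |1 - p01 - p10| = |1 - 0.7200 - 0.3700| = 0.0900
t_mix ~ log(1/eps)/(1 - |lambda_2|)
= log(100)/(1 - 0.0900) = 4.6052/0.9100
= 5.0606

5.0606


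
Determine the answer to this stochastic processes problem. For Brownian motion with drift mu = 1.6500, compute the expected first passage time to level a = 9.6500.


Expected first passage time = a/mu
= 9.6500/1.6500
= 5.8485

5.8485


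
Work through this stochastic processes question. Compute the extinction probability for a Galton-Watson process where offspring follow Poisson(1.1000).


Since mu = 1.1000 > 1, extinction prob q < 1.
Solve s = exp(mu*(s-1)) iteratively.
q = 0.8239

0.8239


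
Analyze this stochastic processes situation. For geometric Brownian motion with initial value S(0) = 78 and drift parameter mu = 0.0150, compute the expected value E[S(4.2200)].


E[S(t)] = S(0) * exp(mu * t)
= 78 * exp(0.0150 * 4.2200)
= 78 * 1.0653
= 83.0970

83.0970


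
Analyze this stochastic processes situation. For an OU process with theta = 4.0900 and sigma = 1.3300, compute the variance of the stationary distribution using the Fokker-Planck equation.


Stationary variance = sigma^2 / (2*theta)
= 1.3300^2 / (2*4.0900)
= 1.7689 / 8.1800
= 0.2162

0.2162


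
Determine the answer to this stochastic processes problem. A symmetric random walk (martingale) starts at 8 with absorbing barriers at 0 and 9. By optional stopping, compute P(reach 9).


By optional stopping theorem: E(M at tau) = M(0) = 8
P(hit 9)*9 + P(hit 0)*0 = 8
P(hit 9) = (8 - 0)/(9 - 0) = 8/9 = 0.8889

0.8889


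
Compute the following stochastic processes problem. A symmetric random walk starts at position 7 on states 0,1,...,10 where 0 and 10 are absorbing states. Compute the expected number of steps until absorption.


For symmetric RW on 0,...,N with absorbing barriers, E(i) = i*(N-i)
E(7) = 7 * 3 = 21

21


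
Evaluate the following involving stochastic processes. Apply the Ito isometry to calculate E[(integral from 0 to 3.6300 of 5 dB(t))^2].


By Ito isometry: E[(int f dB)^2] = int f^2 dt
= 5^2 * 3.6300
= 25 * 3.6300 = 90.7500

90.7500


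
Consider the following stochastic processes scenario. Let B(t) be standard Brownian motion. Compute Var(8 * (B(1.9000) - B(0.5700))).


Var(alpha*(B(t)-B(s))) = alpha^2 * (t-s)
= 8^2 * (1.9000 - 0.5700)
= 64 * 1.3300
= 85.1200

85.1200


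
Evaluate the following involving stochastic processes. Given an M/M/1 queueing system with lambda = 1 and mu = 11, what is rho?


rho = lambda/mu
= 1/11
= 0.0909

0.0909


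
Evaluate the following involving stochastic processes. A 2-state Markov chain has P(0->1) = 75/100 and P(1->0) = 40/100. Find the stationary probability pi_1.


Stationary distribution: pi_0 = p10/(p01+p10), pi_1 = p01/(p01+p10)
p01 = 0.7500, p10 = 0.4000
pi_1 = 0.6522

0.6522


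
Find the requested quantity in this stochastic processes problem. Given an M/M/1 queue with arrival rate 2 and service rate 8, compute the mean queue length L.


rho = 2/8 = 0.2500
L = rho/(1-rho)
= 0.2500/0.7500
= 0.3333

0.3333


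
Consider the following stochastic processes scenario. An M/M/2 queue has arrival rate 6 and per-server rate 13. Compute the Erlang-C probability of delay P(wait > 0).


a = lambda/mu = 0.4615
rho = a/c = 0.2308
Erlang-C formula applied:
C(c,a) = 0.0865

0.0865


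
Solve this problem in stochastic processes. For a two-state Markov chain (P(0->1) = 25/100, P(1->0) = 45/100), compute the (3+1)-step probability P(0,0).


P^4 = P^3 * P^1
Computing via matrix multiplication of the transition matrix.
Entry (0,0) of P^4 = 0.6458

0.6458


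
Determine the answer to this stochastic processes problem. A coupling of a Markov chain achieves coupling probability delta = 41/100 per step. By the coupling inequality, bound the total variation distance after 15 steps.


TV distance bound <= (1-delta)^n
= (1 - 0.4100)^15
= 0.5900^15
= 3.6541e-04

3.6541e-04


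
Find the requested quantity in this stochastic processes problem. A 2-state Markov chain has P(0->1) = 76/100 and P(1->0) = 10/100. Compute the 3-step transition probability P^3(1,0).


Computing P^3 by matrix multiplication.
P = [[0.2400, 0.7600], [0.1000, 0.9000]]
After raising P to the power 3:
P^3(1,0) = 0.1160

0.1160


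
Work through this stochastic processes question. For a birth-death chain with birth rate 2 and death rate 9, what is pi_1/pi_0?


For birth-death process, pi_n/pi_0 = (lambda/mu)^n
= (2/9)^1
= 0.2222

0.2222


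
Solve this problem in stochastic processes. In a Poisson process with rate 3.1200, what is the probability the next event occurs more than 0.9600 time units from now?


P(X > t) = exp(-lambda * t)
= exp(-3.1200 * 0.9600)
= exp(-2.9952) = 0.0500

0.0500


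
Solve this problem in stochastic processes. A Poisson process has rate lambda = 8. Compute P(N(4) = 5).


P(N(t)=k) = (lambda*t)^k * exp(-lambda*t) / k!
lambda*t = 32
= 32^5 * exp(-32) / 5!
= 33554432 * 1.2664e-14 / 120
= 3.5412e-09

3.5412e-09


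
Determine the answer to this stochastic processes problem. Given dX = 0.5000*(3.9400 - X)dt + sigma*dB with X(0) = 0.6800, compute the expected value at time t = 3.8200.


E[X(t)] = mu + (X(0) - mu)*exp(-theta*t)
= 3.9400 + (0.6800 - 3.9400)*exp(-0.5000*3.8200)
= 3.9400 + -3.2600 * 0.1481
= 3.4573

3.4573


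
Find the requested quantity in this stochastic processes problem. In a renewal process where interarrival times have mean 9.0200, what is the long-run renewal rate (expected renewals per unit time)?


Long-run renewal rate = 1/E(X)
= 1/9.0200
= 0.1109

0.1109


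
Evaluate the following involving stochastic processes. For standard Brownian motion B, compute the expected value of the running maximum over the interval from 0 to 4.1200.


E(max B(s)) = sqrt(2t/pi)
= sqrt(2*4.1200/pi)
= sqrt(2.6229)
= 1.6195

1.6195


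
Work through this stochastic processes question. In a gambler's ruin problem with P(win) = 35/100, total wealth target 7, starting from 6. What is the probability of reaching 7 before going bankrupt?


Gambler's ruin formula:
r = q/p = 0.6500/0.3500 = 1.8571
P(win) = (1 - r^i)/(1 - r^N)
= (1 - 1.8571^6)/(1 - 1.8571^7)
= 0.5323

0.5323


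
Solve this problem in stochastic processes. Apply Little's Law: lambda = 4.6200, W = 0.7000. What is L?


Little's Law: L = lambda * W
= 4.6200 * 0.7000
= 3.2340

3.2340


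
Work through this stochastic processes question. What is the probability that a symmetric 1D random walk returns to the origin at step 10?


P(S(10) = 0) = C(10,5) / 4^5
= 252 / 1024
= 0.2461

0.2461


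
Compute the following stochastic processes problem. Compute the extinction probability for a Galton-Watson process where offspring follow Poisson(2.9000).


Since mu = 2.9000 > 1, extinction prob q < 1.
Solve s = exp(mu*(s-1)) iteratively.
q = 0.0668

0.0668


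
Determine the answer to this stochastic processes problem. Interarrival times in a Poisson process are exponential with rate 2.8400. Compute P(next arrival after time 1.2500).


P(X > t) = exp(-lambda * t)
= exp(-2.8400 * 1.2500)
= exp(-3.5500) = 0.0287

0.0287


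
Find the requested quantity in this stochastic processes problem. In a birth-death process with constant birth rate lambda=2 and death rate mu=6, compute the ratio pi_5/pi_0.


For birth-death process, pi_n/pi_0 = (lambda/mu)^n
= (2/6)^5
= 0.0041

0.0041


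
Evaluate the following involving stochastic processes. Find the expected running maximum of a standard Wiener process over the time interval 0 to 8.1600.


E(max B(s)) = sqrt(2t/pi)
= sqrt(2*8.1600/pi)
= sqrt(5.1948)
= 2.2792

2.2792


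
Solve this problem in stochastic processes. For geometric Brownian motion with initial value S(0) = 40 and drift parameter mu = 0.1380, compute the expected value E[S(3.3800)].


E[S(t)] = S(0) * exp(mu * t)
= 40 * exp(0.1380 * 3.3800)
= 40 * 1.5943
= 63.7723

63.7723


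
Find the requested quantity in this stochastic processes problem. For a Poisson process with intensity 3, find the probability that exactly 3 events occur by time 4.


P(N(t)=k) = (lambda*t)^k * exp(-lambda*t) / k!
lambda*t = 12
= 12^3 * exp(-12) / 3!
= 1728 * 6.1442e-06 / 6
= 0.0018

0.0018


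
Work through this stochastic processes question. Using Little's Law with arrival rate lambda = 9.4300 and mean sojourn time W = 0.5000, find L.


Little's Law: L = lambda * W
= 9.4300 * 0.5000
= 4.7150

4.7150


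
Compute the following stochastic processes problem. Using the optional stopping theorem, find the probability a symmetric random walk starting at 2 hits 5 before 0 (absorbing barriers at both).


By optional stopping theorem: E(M at tau) = M(0) = 2
P(hit 5)*5 + P(hit 0)*0 = 2
P(hit 5) = (2 - 0)/(5 - 0) = 2/5 = 0.4000

0.4000


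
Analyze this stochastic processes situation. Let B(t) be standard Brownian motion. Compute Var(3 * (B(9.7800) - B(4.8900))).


Var(alpha*(B(t)-B(s))) = alpha^2 * (t-s)
= 3^2 * (9.7800 - 4.8900)
= 9 * 4.8900
= 44.0100

44.0100


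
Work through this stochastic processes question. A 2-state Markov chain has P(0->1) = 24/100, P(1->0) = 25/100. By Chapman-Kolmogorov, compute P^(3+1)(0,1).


P^4 = P^3 * P^1
Computing via matrix multiplication of the transition matrix.
Entry (0,1) of P^4 = 0.4567

0.4567


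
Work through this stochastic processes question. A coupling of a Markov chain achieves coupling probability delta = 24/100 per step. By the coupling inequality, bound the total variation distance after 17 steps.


TV distance bound <= (1-delta)^n
= (1 - 0.2400)^17
= 0.7600^17
= 0.0094

0.0094


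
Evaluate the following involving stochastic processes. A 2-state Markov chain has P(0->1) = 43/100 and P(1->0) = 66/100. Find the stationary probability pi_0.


Stationary distribution: pi_0 = p10/(p01+p10), pi_1 = p01/(p01+p10)
p01 = 0.4300, p10 = 0.6600
pi_0 = 0.6055

0.6055


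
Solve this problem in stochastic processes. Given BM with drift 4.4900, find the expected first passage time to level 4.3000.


Expected first passage time = a/mu
= 4.3000/4.4900
= 0.9577

0.9577


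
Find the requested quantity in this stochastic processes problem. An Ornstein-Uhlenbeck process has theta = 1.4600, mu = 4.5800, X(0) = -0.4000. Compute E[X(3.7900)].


E[X(t)] = mu + (X(0) - mu)*exp(-theta*t)
= 4.5800 + (-0.4000 - 4.5800)*exp(-1.4600*3.7900)
= 4.5800 + -4.9800 * 0.0040
= 4.5603

4.5603


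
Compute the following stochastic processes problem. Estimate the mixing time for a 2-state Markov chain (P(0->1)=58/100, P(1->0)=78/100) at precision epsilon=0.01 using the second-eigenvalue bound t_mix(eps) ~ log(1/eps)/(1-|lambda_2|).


lambda_2 = |1 - p01 - p10| = |1 - 0.5800 - 0.7800| = 0.3600
t_mix ~ log(1/eps)/(1 - |lambda_2|)
= log(100)/(1 - 0.3600) = 4.6052/0.6400
= 7.1956

7.1956


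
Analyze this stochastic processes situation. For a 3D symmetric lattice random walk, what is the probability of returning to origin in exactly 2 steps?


P(return in 2 steps) = P(reverse first step) = 1/(2d)
= 1/6
= 0.1667

0.1667


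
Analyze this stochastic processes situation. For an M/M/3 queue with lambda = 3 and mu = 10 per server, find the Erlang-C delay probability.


a = lambda/mu = 0.3000
rho = a/c = 0.1000
Erlang-C formula applied:
C(c,a) = 0.0037

0.0037


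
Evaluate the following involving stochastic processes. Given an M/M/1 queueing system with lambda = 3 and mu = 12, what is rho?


rho = lambda/mu
= 3/12
= 0.2500

0.2500


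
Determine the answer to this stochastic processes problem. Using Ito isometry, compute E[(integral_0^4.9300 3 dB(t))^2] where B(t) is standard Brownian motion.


By Ito isometry: E[(int f dB)^2] = int f^2 dt
= 3^2 * 4.9300
= 9 * 4.9300 = 44.3700

44.3700


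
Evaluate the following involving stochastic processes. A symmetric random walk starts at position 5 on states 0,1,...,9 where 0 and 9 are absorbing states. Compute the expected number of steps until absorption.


For symmetric RW on 0,...,N with absorbing barriers, E(i) = i*(N-i)
E(5) = 5 * 4 = 20

20


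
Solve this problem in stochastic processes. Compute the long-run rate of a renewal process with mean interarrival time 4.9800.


Long-run renewal rate = 1/E(X)
= 1/4.9800
= 0.2008

0.2008


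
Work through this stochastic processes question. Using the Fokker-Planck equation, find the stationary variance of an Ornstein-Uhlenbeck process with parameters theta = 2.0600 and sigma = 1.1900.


Stationary variance = sigma^2 / (2*theta)
= 1.1900^2 / (2*2.0600)
= 1.4161 / 4.1200
= 0.3437

0.3437


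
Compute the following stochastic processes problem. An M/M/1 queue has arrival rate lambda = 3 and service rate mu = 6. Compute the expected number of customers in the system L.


rho = 3/6 = 0.5000
L = rho/(1-rho)
= 0.5000/0.5000
= 1.0000

1.0000


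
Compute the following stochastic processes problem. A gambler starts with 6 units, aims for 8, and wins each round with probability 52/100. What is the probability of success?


Gambler's ruin formula:
r = q/p = 0.4800/0.5200 = 0.9231
P(win) = (1 - r^i)/(1 - r^N)
= (1 - 0.9231^6)/(1 - 0.9231^8)
= 0.8065

0.8065


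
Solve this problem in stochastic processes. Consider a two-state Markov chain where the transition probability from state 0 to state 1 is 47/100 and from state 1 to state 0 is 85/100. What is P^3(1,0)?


Computing P^3 by matrix multiplication.
P = [[0.5300, 0.4700], [0.8500, 0.1500]]
After raising P to the power 3:
P^3(1,0) = 0.6650

0.6650


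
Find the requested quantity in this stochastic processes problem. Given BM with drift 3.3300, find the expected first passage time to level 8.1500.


Expected first passage time = a/mu
= 8.1500/3.3300
= 2.4474

2.4474


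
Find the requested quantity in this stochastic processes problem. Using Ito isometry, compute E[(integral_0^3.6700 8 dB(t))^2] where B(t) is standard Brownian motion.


By Ito isometry: E[(int f dB)^2] = int f^2 dt
= 8^2 * 3.6700
= 64 * 3.6700 = 234.8800

234.8800


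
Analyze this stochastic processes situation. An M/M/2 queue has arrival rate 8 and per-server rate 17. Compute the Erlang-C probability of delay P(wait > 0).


a = lambda/mu = 0.4706
rho = a/c = 0.2353
Erlang-C formula applied:
C(c,a) = 0.0896

0.0896


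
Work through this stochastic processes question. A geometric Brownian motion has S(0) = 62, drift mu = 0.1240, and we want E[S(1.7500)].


E[S(t)] = S(0) * exp(mu * t)
= 62 * exp(0.1240 * 1.7500)
= 62 * 1.2423
= 77.0253

77.0253


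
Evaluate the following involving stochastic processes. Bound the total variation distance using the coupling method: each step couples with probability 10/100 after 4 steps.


TV distance bound <= (1-delta)^n
= (1 - 0.1000)^4
= 0.9000^4
= 0.6561

0.6561


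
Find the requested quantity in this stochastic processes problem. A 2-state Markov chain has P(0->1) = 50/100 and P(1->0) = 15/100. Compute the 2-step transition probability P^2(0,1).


Computing P^2 by matrix multiplication.
P = [[0.5000, 0.5000], [0.1500, 0.8500]]
After raising P to the power 2:
P^2(0,1) = 0.6750

0.6750


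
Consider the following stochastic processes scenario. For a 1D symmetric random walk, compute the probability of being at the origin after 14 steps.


P(S(14) = 0) = C(14,7) / 4^7
= 3432 / 16384
= 0.2095

0.2095


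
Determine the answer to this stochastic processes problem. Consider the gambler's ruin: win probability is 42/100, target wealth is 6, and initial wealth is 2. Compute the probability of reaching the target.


Gambler's ruin formula:
r = q/p = 0.5800/0.4200 = 1.3810
P(win) = (1 - r^i)/(1 - r^N)
= (1 - 1.3810^2)/(1 - 1.3810^6)
= 0.1528

0.1528


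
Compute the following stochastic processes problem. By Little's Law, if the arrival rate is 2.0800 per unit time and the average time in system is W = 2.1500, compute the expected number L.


Little's Law: L = lambda * W
= 2.0800 * 2.1500
= 4.4720

4.4720


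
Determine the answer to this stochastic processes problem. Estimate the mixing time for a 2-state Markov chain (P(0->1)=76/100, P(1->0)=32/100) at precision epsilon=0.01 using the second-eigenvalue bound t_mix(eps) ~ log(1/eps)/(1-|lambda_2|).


lambda_2 = |1 - p01 - p10| = |1 - 0.7600 - 0.3200| = 0.0800
t_mix ~ log(1/eps)/(1 - |lambda_2|)
= log(100)/(1 - 0.0800) = 4.6052/0.9200
= 5.0056

5.0056


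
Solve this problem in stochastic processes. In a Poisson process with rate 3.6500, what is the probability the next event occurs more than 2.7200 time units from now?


P(X > t) = exp(-lambda * t)
= exp(-3.6500 * 2.7200)
= exp(-9.9280) = 4.8789e-05

4.8789e-05


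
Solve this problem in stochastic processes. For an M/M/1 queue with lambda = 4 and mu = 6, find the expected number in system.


rho = 4/6 = 0.6667
L = rho/(1-rho)
= 0.6667/0.3333
= 2.0000

2.0000


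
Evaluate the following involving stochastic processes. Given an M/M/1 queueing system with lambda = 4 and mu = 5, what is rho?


rho = lambda/mu
= 4/5
= 0.8000

0.8000


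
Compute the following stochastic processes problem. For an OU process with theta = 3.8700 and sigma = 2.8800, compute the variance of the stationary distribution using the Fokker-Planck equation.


Stationary variance = sigma^2 / (2*theta)
= 2.8800^2 / (2*3.8700)
= 8.2944 / 7.7400
= 1.0716

1.0716


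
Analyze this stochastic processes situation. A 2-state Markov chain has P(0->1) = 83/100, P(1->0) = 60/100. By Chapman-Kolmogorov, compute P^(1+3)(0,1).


P^4 = P^1 * P^3
Computing via matrix multiplication of the transition matrix.
Entry (0,1) of P^4 = 0.5606

0.5606


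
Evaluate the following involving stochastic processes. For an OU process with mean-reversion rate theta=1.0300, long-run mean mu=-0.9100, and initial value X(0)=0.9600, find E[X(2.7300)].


E[X(t)] = mu + (X(0) - mu)*exp(-theta*t)
= -0.9100 + (0.9600 - -0.9100)*exp(-1.0300*2.7300)
= -0.9100 + 1.8700 * 0.0601
= -0.7976

-0.7976


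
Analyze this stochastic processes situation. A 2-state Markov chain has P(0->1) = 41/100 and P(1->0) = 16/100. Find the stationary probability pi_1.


Stationary distribution: pi_0 = p10/(p01+p10), pi_1 = p01/(p01+p10)
p01 = 0.4100, p10 = 0.1600
pi_1 = 0.7193

0.7193


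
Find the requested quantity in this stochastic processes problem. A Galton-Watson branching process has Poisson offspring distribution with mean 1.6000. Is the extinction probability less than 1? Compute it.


Since mu = 1.6000 > 1, extinction prob q < 1.
Solve s = exp(mu*(s-1)) iteratively.
q = 0.3580

0.3580


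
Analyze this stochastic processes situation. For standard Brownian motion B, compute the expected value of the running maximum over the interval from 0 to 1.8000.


E(max B(s)) = sqrt(2t/pi)
= sqrt(2*1.8000/pi)
= sqrt(1.1459)
= 1.0705

1.0705
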